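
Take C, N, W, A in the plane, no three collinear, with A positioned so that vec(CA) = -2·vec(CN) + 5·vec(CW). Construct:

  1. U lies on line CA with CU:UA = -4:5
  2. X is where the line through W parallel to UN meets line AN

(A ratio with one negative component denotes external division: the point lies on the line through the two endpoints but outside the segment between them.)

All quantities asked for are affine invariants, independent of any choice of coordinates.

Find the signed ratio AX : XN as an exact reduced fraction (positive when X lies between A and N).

AX:XN = 12/13

Choose coordinates C = (0, 0), N = (1, 0), W = (0, 1), A = (-2, 5).
1. U lies on line CA with CU:UA = -4:5 ⇒ U = (8, -20)
2. X is where the line through W parallel to UN meets line AN ⇒ X = (-14/25, 13/5)
X = A + t·(N−A) with t = 12/25, so AX:XN = t:(1−t) = 12/25:13/25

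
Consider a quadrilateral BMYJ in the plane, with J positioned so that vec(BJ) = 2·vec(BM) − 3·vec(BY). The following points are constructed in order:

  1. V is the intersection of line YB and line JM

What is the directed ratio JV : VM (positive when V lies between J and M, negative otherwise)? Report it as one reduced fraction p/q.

Choose coordinates B = (0, 0), M = (1, 0), Y = (0, 1), J = (2, -3).
1. V is the intersection of line YB and line JM ⇒ V = (0, 3)
V = J + t·(M−J) with t = 2, so JV:VM = t:(1−t) = 2:-1

JV:VM = -2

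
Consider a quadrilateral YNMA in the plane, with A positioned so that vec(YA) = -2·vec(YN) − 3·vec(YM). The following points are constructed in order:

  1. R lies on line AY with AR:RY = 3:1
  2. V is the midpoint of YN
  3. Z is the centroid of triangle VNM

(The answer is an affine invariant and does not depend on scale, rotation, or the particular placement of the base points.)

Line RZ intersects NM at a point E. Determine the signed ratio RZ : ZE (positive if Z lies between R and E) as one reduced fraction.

RZ:ZE = 25/2

Choose coordinates Y = (0, 0), N = (1, 0), M = (0, 1), A = (-2, -3).
1. R lies on line AY with AR:RY = 3:1 ⇒ R = (-1/2, -3/4)
2. V is the midpoint of YN ⇒ V = (1/2, 0)
3. Z is the centroid of triangle VNM ⇒ Z = (1/2, 1/3)
line RZ meets NM at E = (29/50, 21/50)
Z = R + t·(E−R) with t = 25/27, so RZ:ZE = 25/27:2/27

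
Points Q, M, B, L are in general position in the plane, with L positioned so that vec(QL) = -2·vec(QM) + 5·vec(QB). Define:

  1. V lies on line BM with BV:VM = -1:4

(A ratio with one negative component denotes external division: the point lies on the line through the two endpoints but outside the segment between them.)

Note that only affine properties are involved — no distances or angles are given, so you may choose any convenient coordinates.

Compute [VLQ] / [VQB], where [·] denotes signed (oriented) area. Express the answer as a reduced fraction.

[VLQ]:[VQB] = 3

Choose coordinates Q = (0, 0), M = (1, 0), B = (0, 1), L = (-2, 5).
1. V lies on line BM with BV:VM = -1:4 ⇒ V = (-1/3, 4/3)
2·[VLQ] = 1, 2·[VQB] = 1/3
[VLQ]:[VQB] = 1:1/3 = 3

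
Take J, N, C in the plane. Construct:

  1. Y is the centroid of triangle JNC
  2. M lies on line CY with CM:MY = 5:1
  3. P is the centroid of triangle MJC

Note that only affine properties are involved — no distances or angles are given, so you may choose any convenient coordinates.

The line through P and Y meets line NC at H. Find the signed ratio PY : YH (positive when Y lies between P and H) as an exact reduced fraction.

PY:YH = 5/18

Choose coordinates J = (0, 0), N = (1, 0), C = (0, 1).
1. Y is the centroid of triangle JNC ⇒ Y = (1/3, 1/3)
2. M lies on line CY with CM:MY = 5:1 ⇒ M = (5/18, 4/9)
3. P is the centroid of triangle MJC ⇒ P = (5/54, 13/27)
line PY meets NC at H = (6/5, -1/5)
Y = P + t·(H−P) with t = 5/23, so PY:YH = 5/23:18/23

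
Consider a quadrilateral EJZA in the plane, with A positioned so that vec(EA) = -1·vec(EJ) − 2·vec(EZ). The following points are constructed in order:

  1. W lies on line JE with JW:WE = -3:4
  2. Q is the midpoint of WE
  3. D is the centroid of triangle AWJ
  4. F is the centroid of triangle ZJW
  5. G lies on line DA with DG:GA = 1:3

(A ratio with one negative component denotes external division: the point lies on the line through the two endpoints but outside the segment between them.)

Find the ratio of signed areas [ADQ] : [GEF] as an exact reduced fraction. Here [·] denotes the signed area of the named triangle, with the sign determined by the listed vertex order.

Choose coordinates E = (0, 0), J = (1, 0), Z = (0, 1), A = (-1, -2).
1. W lies on line JE with JW:WE = -3:4 ⇒ W = (4, 0)
2. Q is the midpoint of WE ⇒ Q = (2, 0)
3. D is the centroid of triangle AWJ ⇒ D = (4/3, -2/3)
4. F is the centroid of triangle ZJW ⇒ F = (5/3, 1/3)
5. G lies on line DA with DG:GA = 1:3 ⇒ G = (3/4, -1)
2·[ADQ] = 2/3, 2·[GEF] = -23/12
[ADQ]:[GEF] = 2/3:-23/12 = -8/23

[ADQ]:[GEF] = -8/23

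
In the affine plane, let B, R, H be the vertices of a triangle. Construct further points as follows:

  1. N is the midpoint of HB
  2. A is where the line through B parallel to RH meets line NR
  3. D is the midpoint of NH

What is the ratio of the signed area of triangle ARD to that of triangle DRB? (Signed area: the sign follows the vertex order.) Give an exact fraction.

[ARD]:[DRB] = -2/3

Choose coordinates B = (0, 0), R = (1, 0), H = (0, 1).
1. N is the midpoint of HB ⇒ N = (0, 1/2)
2. A is where the line through B parallel to RH meets line NR ⇒ A = (-1, 1)
3. D is the midpoint of NH ⇒ D = (0, 3/4)
2·[ARD] = 1/2, 2·[DRB] = -3/4
[ARD]:[DRB] = 1/2:-3/4 = -2/3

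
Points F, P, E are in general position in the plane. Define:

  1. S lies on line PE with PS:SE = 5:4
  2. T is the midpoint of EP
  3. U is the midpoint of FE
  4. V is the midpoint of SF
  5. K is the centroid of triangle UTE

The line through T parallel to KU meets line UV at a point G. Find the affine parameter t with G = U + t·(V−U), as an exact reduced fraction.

Choose coordinates F = (0, 0), P = (1, 0), E = (0, 1).
1. S lies on line PE with PS:SE = 5:4 ⇒ S = (4/9, 5/9)
2. T is the midpoint of EP ⇒ T = (1/2, 1/2)
3. U is the midpoint of FE ⇒ U = (0, 1/2)
4. V is the midpoint of SF ⇒ V = (2/9, 5/18)
5. K is the centroid of triangle UTE ⇒ K = (1/6, 2/3)
through T parallel to KU: direction (-1/6, -1/6); meets UV at G = (1/4, 1/4)
G = U + t·(V−U) with t = 9/8

t = 9/8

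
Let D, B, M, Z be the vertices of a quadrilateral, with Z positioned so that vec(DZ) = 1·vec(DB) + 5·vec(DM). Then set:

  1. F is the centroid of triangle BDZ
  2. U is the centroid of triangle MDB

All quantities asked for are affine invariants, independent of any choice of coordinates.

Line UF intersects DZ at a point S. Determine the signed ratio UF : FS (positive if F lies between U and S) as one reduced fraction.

UF:FS = -1/5

Set D = (0, 0), B = (1, 0), M = (0, 1), Z = (1, 5); any affine frame gives the same invariant.
1. F is the centroid of triangle BDZ ⇒ F = (2/3, 5/3)
2. U is the centroid of triangle MDB ⇒ U = (1/3, 1/3)
line UF meets DZ at S = (-1, -5)
F = U + t·(S−U) with t = -1/4, so UF:FS = -1/4:5/4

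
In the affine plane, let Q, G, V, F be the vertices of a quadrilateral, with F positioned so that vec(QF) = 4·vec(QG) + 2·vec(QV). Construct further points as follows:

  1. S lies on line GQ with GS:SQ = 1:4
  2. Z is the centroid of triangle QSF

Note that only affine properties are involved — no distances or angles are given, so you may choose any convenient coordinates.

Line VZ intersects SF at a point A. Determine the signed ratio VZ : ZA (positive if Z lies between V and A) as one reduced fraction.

VZ:ZA = 8

Choose coordinates Q = (0, 0), G = (1, 0), V = (0, 1), F = (4, 2).
1. S lies on line GQ with GS:SQ = 1:4 ⇒ S = (4/5, 0)
2. Z is the centroid of triangle QSF ⇒ Z = (8/5, 2/3)
line VZ meets SF at A = (9/5, 5/8)
Z = V + t·(A−V) with t = 8/9, so VZ:ZA = 8/9:1/9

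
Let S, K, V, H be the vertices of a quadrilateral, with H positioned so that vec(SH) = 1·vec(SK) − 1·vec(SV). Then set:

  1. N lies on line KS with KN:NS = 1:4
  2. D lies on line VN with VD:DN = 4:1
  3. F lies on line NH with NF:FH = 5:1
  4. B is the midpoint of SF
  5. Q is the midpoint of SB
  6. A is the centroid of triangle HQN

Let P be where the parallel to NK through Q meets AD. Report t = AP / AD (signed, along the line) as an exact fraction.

Work in coordinates with S = (0, 0), K = (1, 0), V = (0, 1), H = (1, -1).
1. N lies on line KS with KN:NS = 1:4 ⇒ N = (4/5, 0)
2. D lies on line VN with VD:DN = 4:1 ⇒ D = (16/25, 1/5)
3. F lies on line NH with NF:FH = 5:1 ⇒ F = (29/30, -5/6)
4. B is the midpoint of SF ⇒ B = (29/60, -5/12)
5. Q is the midpoint of SB ⇒ Q = (29/120, -5/24)
6. A is the centroid of triangle HQN ⇒ A = (49/72, -29/72)
through Q parallel to NK: direction (1/5, 0); meets AD at P = (2483/3720, -5/24)
P = A + t·(D−A) with t = 10/31

t = 10/31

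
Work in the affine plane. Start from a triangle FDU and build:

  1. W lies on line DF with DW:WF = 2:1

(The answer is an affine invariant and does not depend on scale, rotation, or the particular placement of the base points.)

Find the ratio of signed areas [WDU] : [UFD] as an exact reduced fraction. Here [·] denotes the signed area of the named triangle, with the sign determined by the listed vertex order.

Assign F = (0, 0), D = (1, 0), U = (0, 1) — the answer is frame-independent, so this choice is without loss of generality.
1. W lies on line DF with DW:WF = 2:1 ⇒ W = (1/3, 0)
2·[WDU] = 2/3, 2·[UFD] = 1
[WDU]:[UFD] = 2/3:1 = 2/3

[WDU]:[UFD] = 2/3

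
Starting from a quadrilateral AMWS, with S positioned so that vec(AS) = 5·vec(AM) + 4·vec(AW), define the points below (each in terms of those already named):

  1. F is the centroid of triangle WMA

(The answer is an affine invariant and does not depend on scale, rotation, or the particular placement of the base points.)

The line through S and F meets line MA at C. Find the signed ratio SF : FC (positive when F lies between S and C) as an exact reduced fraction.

Work in coordinates with A = (0, 0), M = (1, 0), W = (0, 1), S = (5, 4).
1. F is the centroid of triangle WMA ⇒ F = (1/3, 1/3)
line SF meets MA at C = (-1/11, 0)
F = S + t·(C−S) with t = 11/12, so SF:FC = 11/12:1/12

SF:FC = 11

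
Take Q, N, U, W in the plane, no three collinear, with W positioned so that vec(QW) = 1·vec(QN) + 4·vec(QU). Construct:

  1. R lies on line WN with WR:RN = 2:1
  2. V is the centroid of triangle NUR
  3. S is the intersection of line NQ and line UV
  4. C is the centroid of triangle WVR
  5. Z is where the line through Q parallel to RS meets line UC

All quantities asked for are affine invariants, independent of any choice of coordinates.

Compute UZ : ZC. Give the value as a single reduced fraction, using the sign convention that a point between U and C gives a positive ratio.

Choose coordinates Q = (0, 0), N = (1, 0), U = (0, 1), W = (1, 4).
1. R lies on line WN with WR:RN = 2:1 ⇒ R = (1, 4/3)
2. V is the centroid of triangle NUR ⇒ V = (2/3, 7/9)
3. S is the intersection of line NQ and line UV ⇒ S = (3, 0)
4. C is the centroid of triangle WVR ⇒ C = (8/9, 55/27)
5. Z is where the line through Q parallel to RS meets line UC ⇒ Z = (-6/11, 4/11)
Z = U + t·(C−U) with t = -27/44, so UZ:ZC = t:(1−t) = -27/44:71/44

UZ:ZC = -27/71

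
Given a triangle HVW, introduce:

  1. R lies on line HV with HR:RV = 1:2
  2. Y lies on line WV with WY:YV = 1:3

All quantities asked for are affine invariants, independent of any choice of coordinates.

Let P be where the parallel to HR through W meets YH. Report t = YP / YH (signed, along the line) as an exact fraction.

Choose coordinates H = (0, 0), V = (1, 0), W = (0, 1).
1. R lies on line HV with HR:RV = 1:2 ⇒ R = (1/3, 0)
2. Y lies on line WV with WY:YV = 1:3 ⇒ Y = (1/4, 3/4)
through W parallel to HR: direction (1/3, 0); meets YH at P = (1/3, 1)
P = Y + t·(H−Y) with t = -1/3

t = -1/3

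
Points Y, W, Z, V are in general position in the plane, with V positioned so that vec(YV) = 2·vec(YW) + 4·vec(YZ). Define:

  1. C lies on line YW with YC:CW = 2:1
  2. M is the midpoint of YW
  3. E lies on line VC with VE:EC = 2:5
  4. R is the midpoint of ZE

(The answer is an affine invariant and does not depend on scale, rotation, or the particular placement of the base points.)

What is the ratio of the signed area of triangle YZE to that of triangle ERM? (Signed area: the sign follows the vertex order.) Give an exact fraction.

[YZE]:[ERM] = -136/107

Set Y = (0, 0), W = (1, 0), Z = (0, 1), V = (2, 4); any affine frame gives the same invariant.
1. C lies on line YW with YC:CW = 2:1 ⇒ C = (2/3, 0)
2. M is the midpoint of YW ⇒ M = (1/2, 0)
3. E lies on line VC with VE:EC = 2:5 ⇒ E = (34/21, 20/7)
4. R is the midpoint of ZE ⇒ R = (17/21, 27/14)
2·[YZE] = -34/21, 2·[ERM] = 107/84
[YZE]:[ERM] = -34/21:107/84 = -136/107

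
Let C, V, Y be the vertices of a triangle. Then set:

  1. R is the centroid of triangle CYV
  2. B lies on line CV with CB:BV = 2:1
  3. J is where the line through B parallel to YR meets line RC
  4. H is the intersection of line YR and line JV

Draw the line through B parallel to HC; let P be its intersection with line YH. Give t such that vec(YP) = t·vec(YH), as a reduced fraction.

t = 11/3

Choose coordinates C = (0, 0), V = (1, 0), Y = (0, 1).
1. R is the centroid of triangle CYV ⇒ R = (1/3, 1/3)
2. B lies on line CV with CB:BV = 2:1 ⇒ B = (2/3, 0)
3. J is where the line through B parallel to YR meets line RC ⇒ J = (4/9, 4/9)
4. H is the intersection of line YR and line JV ⇒ H = (1/6, 2/3)
through B parallel to HC: direction (-1/6, -2/3); meets YH at P = (11/18, -2/9)
P = Y + t·(H−Y) with t = 11/3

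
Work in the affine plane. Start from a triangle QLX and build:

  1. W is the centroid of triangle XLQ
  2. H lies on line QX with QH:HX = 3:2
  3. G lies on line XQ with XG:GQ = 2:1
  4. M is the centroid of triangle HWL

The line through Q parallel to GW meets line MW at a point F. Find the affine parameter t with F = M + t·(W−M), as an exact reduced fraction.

Assign Q = (0, 0), L = (1, 0), X = (0, 1) — the answer is frame-independent, so this choice is without loss of generality.
1. W is the centroid of triangle XLQ ⇒ W = (1/3, 1/3)
2. H lies on line QX with QH:HX = 3:2 ⇒ H = (0, 3/5)
3. G lies on line XQ with XG:GQ = 2:1 ⇒ G = (0, 1/3)
4. M is the centroid of triangle HWL ⇒ M = (4/9, 14/45)
through Q parallel to GW: direction (1/3, 0); meets MW at F = (2, 0)
F = M + t·(W−M) with t = -14

t = -14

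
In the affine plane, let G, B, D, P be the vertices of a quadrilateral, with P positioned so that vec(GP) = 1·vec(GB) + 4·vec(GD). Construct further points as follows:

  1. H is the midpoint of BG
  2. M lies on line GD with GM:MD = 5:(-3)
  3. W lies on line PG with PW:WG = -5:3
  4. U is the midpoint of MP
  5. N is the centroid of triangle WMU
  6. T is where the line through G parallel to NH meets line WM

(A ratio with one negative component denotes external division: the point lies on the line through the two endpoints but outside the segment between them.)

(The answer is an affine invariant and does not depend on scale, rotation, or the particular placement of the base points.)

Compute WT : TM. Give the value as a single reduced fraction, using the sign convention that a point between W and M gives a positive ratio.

Work in coordinates with G = (0, 0), B = (1, 0), D = (0, 1), P = (1, 4).
1. H is the midpoint of BG ⇒ H = (1/2, 0)
2. M lies on line GD with GM:MD = 5:(-3) ⇒ M = (0, 5/2)
3. W lies on line PG with PW:WG = -5:3 ⇒ W = (-3/2, -6)
4. U is the midpoint of MP ⇒ U = (1/2, 13/4)
5. N is the centroid of triangle WMU ⇒ N = (-1/3, -1/12)
6. T is where the line through G parallel to NH meets line WM ⇒ T = (-75/167, -15/334)
T = W + t·(M−W) with t = 117/167, so WT:TM = t:(1−t) = 117/167:50/167

WT:TM = 117/50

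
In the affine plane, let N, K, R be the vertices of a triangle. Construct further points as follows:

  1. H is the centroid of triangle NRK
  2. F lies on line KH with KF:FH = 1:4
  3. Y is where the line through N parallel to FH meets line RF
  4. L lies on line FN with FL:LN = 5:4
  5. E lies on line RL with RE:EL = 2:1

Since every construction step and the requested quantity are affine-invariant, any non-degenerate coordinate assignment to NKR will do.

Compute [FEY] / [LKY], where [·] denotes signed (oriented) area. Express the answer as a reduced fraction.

Work in coordinates with N = (0, 0), K = (1, 0), R = (0, 1).
1. H is the centroid of triangle NRK ⇒ H = (1/3, 1/3)
2. F lies on line KH with KF:FH = 1:4 ⇒ F = (13/15, 1/15)
3. Y is where the line through N parallel to FH meets line RF ⇒ Y = (26/15, -13/15)
4. L lies on line FN with FL:LN = 5:4 ⇒ L = (52/135, 4/135)
5. E lies on line RL with RE:EL = 2:1 ⇒ E = (104/405, 143/405)
2·[FEY] = 26/81, 2·[LKY] = -23/45
[FEY]:[LKY] = 26/81:-23/45 = -130/207

[FEY]:[LKY] = -130/207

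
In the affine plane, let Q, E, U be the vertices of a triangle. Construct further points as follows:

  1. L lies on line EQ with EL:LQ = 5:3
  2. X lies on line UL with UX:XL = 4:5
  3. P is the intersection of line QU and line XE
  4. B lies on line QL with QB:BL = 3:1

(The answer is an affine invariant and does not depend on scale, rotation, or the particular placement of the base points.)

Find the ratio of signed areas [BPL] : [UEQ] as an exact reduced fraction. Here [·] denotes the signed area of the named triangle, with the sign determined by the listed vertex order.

[BPL]:[UEQ] = 1/16

Choose coordinates Q = (0, 0), E = (1, 0), U = (0, 1).
1. L lies on line EQ with EL:LQ = 5:3 ⇒ L = (3/8, 0)
2. X lies on line UL with UX:XL = 4:5 ⇒ X = (1/6, 5/9)
3. P is the intersection of line QU and line XE ⇒ P = (0, 2/3)
4. B lies on line QL with QB:BL = 3:1 ⇒ B = (9/32, 0)
2·[BPL] = -1/16, 2·[UEQ] = -1
[BPL]:[UEQ] = -1/16:-1 = 1/16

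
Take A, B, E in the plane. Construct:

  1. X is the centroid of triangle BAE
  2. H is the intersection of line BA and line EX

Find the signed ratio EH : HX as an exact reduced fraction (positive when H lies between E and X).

EH:HX = -3

Assign A = (0, 0), B = (1, 0), E = (0, 1) — the answer is frame-independent, so this choice is without loss of generality.
1. X is the centroid of triangle BAE ⇒ X = (1/3, 1/3)
2. H is the intersection of line BA and line EX ⇒ H = (1/2, 0)
H = E + t·(X−E) with t = 3/2, so EH:HX = t:(1−t) = 3/2:-1/2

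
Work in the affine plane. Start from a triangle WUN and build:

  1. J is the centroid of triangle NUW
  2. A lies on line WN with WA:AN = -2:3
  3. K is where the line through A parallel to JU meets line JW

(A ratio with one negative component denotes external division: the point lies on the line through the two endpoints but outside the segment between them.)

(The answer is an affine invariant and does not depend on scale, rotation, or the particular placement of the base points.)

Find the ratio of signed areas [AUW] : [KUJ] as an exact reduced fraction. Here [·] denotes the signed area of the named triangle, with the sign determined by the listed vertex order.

[AUW]:[KUJ] = 6/5

Set W = (0, 0), U = (1, 0), N = (0, 1); any affine frame gives the same invariant.
1. J is the centroid of triangle NUW ⇒ J = (1/3, 1/3)
2. A lies on line WN with WA:AN = -2:3 ⇒ A = (0, -2)
3. K is where the line through A parallel to JU meets line JW ⇒ K = (-4/3, -4/3)
2·[AUW] = 2, 2·[KUJ] = 5/3
[AUW]:[KUJ] = 2:5/3 = 6/5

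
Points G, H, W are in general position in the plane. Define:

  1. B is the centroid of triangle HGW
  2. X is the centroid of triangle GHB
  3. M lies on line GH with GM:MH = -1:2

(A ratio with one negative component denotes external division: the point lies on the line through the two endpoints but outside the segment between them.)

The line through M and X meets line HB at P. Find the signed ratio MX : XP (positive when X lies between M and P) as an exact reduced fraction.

Choose coordinates G = (0, 0), H = (1, 0), W = (0, 1).
1. B is the centroid of triangle HGW ⇒ B = (1/3, 1/3)
2. X is the centroid of triangle GHB ⇒ X = (4/9, 1/9)
3. M lies on line GH with GM:MH = -1:2 ⇒ M = (-1, 0)
line MX meets HB at P = (11/15, 2/15)
X = M + t·(P−M) with t = 5/6, so MX:XP = 5/6:1/6

MX:XP = 5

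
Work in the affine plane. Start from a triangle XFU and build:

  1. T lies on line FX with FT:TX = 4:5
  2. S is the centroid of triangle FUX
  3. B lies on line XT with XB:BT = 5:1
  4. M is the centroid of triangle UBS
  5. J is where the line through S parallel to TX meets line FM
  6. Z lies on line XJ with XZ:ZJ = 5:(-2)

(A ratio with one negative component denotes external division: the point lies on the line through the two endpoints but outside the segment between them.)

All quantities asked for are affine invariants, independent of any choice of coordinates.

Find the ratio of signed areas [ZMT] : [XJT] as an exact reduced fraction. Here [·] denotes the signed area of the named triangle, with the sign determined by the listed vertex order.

Set X = (0, 0), F = (1, 0), U = (0, 1); any affine frame gives the same invariant.
1. T lies on line FX with FT:TX = 4:5 ⇒ T = (5/9, 0)
2. S is the centroid of triangle FUX ⇒ S = (1/3, 1/3)
3. B lies on line XT with XB:BT = 5:1 ⇒ B = (25/54, 0)
4. M is the centroid of triangle UBS ⇒ M = (43/162, 4/9)
5. J is where the line through S parallel to TX meets line FM ⇒ J = (97/216, 1/3)
6. Z lies on line XJ with XZ:ZJ = 5:(-2) ⇒ Z = (485/648, 5/9)
2·[ZMT] = 20/81, 2·[XJT] = -5/27
[ZMT]:[XJT] = 20/81:-5/27 = -4/3

[ZMT]:[XJT] = -4/3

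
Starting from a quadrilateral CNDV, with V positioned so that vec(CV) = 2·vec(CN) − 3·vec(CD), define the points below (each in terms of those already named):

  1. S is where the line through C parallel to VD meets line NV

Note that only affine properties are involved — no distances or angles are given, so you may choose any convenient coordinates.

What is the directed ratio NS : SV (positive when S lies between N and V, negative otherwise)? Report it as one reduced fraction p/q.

Set C = (0, 0), N = (1, 0), D = (0, 1), V = (2, -3); any affine frame gives the same invariant.
1. S is where the line through C parallel to VD meets line NV ⇒ S = (3, -6)
S = N + t·(V−N) with t = 2, so NS:SV = t:(1−t) = 2:-1

NS:SV = -2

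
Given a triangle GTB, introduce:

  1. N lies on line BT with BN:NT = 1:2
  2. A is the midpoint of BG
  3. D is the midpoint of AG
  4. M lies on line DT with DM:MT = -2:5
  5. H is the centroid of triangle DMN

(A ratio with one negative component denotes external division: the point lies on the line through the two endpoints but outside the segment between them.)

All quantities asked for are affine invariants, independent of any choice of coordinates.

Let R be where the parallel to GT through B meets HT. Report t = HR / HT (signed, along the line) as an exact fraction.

Work in coordinates with G = (0, 0), T = (1, 0), B = (0, 1).
1. N lies on line BT with BN:NT = 1:2 ⇒ N = (1/3, 2/3)
2. A is the midpoint of BG ⇒ A = (0, 1/2)
3. D is the midpoint of AG ⇒ D = (0, 1/4)
4. M lies on line DT with DM:MT = -2:5 ⇒ M = (-2/3, 5/12)
5. H is the centroid of triangle DMN ⇒ H = (-1/9, 4/9)
through B parallel to GT: direction (1, 0); meets HT at R = (-3/2, 1)
R = H + t·(T−H) with t = -5/4

t = -5/4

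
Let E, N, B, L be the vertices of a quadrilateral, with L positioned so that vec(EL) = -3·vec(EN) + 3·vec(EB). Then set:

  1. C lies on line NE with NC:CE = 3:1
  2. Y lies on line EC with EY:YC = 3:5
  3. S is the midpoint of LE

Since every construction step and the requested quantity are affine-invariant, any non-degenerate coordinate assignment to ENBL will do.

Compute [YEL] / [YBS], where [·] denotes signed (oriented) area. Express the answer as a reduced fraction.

Choose coordinates E = (0, 0), N = (1, 0), B = (0, 1), L = (-3, 3).
1. C lies on line NE with NC:CE = 3:1 ⇒ C = (1/4, 0)
2. Y lies on line EC with EY:YC = 3:5 ⇒ Y = (3/32, 0)
3. S is the midpoint of LE ⇒ S = (-3/2, 3/2)
2·[YEL] = -9/32, 2·[YBS] = 93/64
[YEL]:[YBS] = -9/32:93/64 = -6/31

[YEL]:[YBS] = -6/31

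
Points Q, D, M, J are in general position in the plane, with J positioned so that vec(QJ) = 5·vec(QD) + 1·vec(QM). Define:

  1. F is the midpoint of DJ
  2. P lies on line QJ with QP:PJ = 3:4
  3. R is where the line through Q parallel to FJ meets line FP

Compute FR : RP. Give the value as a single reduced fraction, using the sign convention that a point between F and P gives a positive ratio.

FR:RP = -7/3

Choose coordinates Q = (0, 0), D = (1, 0), M = (0, 1), J = (5, 1).
1. F is the midpoint of DJ ⇒ F = (3, 1/2)
2. P lies on line QJ with QP:PJ = 3:4 ⇒ P = (15/7, 3/7)
3. R is where the line through Q parallel to FJ meets line FP ⇒ R = (3/2, 3/8)
R = F + t·(P−F) with t = 7/4, so FR:RP = t:(1−t) = 7/4:-3/4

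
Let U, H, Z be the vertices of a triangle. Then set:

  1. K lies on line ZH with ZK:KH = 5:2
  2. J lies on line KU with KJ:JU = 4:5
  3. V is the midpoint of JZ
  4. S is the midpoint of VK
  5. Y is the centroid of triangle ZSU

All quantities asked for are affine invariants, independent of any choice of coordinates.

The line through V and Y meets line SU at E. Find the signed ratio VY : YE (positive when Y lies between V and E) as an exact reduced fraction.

VY:YE = 4/23

Work in coordinates with U = (0, 0), H = (1, 0), Z = (0, 1).
1. K lies on line ZH with ZK:KH = 5:2 ⇒ K = (5/7, 2/7)
2. J lies on line KU with KJ:JU = 4:5 ⇒ J = (25/63, 10/63)
3. V is the midpoint of JZ ⇒ V = (25/126, 73/126)
4. S is the midpoint of VK ⇒ S = (115/252, 109/252)
5. Y is the centroid of triangle ZSU ⇒ Y = (115/756, 361/756)
line VY meets SU at E = (-115/1008, -109/1008)
Y = V + t·(E−V) with t = 4/27, so VY:YE = 4/27:23/27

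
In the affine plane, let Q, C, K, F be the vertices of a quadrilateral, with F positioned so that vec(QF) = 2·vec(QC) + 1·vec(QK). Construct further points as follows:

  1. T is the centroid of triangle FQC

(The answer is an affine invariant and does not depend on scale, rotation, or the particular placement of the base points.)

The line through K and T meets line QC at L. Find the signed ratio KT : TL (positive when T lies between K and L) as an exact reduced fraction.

KT:TL = 2

Assign Q = (0, 0), C = (1, 0), K = (0, 1), F = (2, 1) — the answer is frame-independent, so this choice is without loss of generality.
1. T is the centroid of triangle FQC ⇒ T = (1, 1/3)
line KT meets QC at L = (3/2, 0)
T = K + t·(L−K) with t = 2/3, so KT:TL = 2/3:1/3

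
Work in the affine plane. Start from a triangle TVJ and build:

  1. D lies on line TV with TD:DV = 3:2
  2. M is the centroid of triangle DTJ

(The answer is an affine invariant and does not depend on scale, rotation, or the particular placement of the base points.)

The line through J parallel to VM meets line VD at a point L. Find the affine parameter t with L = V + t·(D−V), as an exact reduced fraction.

t = -7/2

Set T = (0, 0), V = (1, 0), J = (0, 1); any affine frame gives the same invariant.
1. D lies on line TV with TD:DV = 3:2 ⇒ D = (3/5, 0)
2. M is the centroid of triangle DTJ ⇒ M = (1/5, 1/3)
through J parallel to VM: direction (-4/5, 1/3); meets VD at L = (12/5, 0)
L = V + t·(D−V) with t = -7/2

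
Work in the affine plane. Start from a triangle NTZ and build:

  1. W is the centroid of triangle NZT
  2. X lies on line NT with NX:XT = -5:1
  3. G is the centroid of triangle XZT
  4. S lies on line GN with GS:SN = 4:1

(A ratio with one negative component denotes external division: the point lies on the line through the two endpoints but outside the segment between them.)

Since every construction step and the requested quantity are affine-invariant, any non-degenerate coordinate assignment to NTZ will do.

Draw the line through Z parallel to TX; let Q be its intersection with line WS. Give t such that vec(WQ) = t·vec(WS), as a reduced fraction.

t = -5/2

Work in coordinates with N = (0, 0), T = (1, 0), Z = (0, 1).
1. W is the centroid of triangle NZT ⇒ W = (1/3, 1/3)
2. X lies on line NT with NX:XT = -5:1 ⇒ X = (5/4, 0)
3. G is the centroid of triangle XZT ⇒ G = (3/4, 1/3)
4. S lies on line GN with GS:SN = 4:1 ⇒ S = (3/20, 1/15)
through Z parallel to TX: direction (1/4, 0); meets WS at Q = (19/24, 1)
Q = W + t·(S−W) with t = -5/2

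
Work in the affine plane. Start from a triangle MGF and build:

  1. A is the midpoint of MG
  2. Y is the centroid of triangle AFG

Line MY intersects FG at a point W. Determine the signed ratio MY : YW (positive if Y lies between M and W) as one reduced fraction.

MY:YW = 5

Set M = (0, 0), G = (1, 0), F = (0, 1); any affine frame gives the same invariant.
1. A is the midpoint of MG ⇒ A = (1/2, 0)
2. Y is the centroid of triangle AFG ⇒ Y = (1/2, 1/3)
line MY meets FG at W = (3/5, 2/5)
Y = M + t·(W−M) with t = 5/6, so MY:YW = 5/6:1/6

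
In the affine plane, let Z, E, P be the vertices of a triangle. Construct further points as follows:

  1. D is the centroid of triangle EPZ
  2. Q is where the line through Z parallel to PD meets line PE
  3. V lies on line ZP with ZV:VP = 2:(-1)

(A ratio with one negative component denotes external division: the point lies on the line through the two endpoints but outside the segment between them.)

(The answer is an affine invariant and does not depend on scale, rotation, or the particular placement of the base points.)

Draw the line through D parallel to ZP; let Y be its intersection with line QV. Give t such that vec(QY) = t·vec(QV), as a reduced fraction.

t = 4/3

Choose coordinates Z = (0, 0), E = (1, 0), P = (0, 1).
1. D is the centroid of triangle EPZ ⇒ D = (1/3, 1/3)
2. Q is where the line through Z parallel to PD meets line PE ⇒ Q = (-1, 2)
3. V lies on line ZP with ZV:VP = 2:(-1) ⇒ V = (0, 2)
through D parallel to ZP: direction (0, 1); meets QV at Y = (1/3, 2)
Y = Q + t·(V−Q) with t = 4/3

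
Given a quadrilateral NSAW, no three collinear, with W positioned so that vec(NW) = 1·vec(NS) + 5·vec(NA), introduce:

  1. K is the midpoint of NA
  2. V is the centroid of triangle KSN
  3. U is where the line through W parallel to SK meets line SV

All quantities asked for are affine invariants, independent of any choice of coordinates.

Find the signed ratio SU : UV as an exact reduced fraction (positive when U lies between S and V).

Work in coordinates with N = (0, 0), S = (1, 0), A = (0, 1), W = (1, 5).
1. K is the midpoint of NA ⇒ K = (0, 1/2)
2. V is the centroid of triangle KSN ⇒ V = (1/3, 1/6)
3. U is where the line through W parallel to SK meets line SV ⇒ U = (21, -5)
U = S + t·(V−S) with t = -30, so SU:UV = t:(1−t) = -30:31

SU:UV = -30/31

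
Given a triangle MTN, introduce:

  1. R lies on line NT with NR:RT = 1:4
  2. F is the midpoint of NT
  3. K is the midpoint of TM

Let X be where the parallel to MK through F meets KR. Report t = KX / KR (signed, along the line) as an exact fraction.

Assign M = (0, 0), T = (1, 0), N = (0, 1) — the answer is frame-independent, so this choice is without loss of generality.
1. R lies on line NT with NR:RT = 1:4 ⇒ R = (1/5, 4/5)
2. F is the midpoint of NT ⇒ F = (1/2, 1/2)
3. K is the midpoint of TM ⇒ K = (1/2, 0)
through F parallel to MK: direction (1/2, 0); meets KR at X = (5/16, 1/2)
X = K + t·(R−K) with t = 5/8

t = 5/8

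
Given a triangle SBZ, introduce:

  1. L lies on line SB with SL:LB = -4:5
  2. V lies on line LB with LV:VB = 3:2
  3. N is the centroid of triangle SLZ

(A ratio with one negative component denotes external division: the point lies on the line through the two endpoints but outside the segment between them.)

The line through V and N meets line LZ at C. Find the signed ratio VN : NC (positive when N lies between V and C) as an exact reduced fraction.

Set S = (0, 0), B = (1, 0), Z = (0, 1); any affine frame gives the same invariant.
1. L lies on line SB with SL:LB = -4:5 ⇒ L = (-4, 0)
2. V lies on line LB with LV:VB = 3:2 ⇒ V = (-1, 0)
3. N is the centroid of triangle SLZ ⇒ N = (-4/3, 1/3)
line VN meets LZ at C = (-8/5, 3/5)
N = V + t·(C−V) with t = 5/9, so VN:NC = 5/9:4/9

VN:NC = 5/4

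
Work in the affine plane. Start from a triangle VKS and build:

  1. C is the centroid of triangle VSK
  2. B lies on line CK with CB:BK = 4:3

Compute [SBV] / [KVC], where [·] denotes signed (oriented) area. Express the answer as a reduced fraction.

Choose coordinates V = (0, 0), K = (1, 0), S = (0, 1).
1. C is the centroid of triangle VSK ⇒ C = (1/3, 1/3)
2. B lies on line CK with CB:BK = 4:3 ⇒ B = (5/7, 1/7)
2·[SBV] = -5/7, 2·[KVC] = -1/3
[SBV]:[KVC] = -5/7:-1/3 = 15/7

[SBV]:[KVC] = 15/7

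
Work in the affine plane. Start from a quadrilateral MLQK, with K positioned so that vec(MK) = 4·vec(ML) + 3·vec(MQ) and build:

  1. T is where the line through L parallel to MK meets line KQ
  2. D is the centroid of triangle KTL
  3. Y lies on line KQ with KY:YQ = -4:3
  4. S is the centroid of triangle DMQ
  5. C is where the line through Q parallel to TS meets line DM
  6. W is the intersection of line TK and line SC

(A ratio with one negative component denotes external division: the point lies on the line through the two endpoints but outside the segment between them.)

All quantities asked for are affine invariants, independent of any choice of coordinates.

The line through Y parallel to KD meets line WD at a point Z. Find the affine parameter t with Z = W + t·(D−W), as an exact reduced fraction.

Assign M = (0, 0), L = (1, 0), Q = (0, 1), K = (4, 3) — the answer is frame-independent, so this choice is without loss of generality.
1. T is where the line through L parallel to MK meets line KQ ⇒ T = (7, 9/2)
2. D is the centroid of triangle KTL ⇒ D = (4, 5/2)
3. Y lies on line KQ with KY:YQ = -4:3 ⇒ Y = (-12, -5)
4. S is the centroid of triangle DMQ ⇒ S = (4/3, 7/6)
5. C is where the line through Q parallel to TS meets line DM ⇒ C = (136/5, 17)
6. W is the intersection of line TK and line SC ⇒ W = (168/29, 113/29)
through Y parallel to KD: direction (0, -1/2); meets WD at Z = (-12, -259/26)
Z = W + t·(D−W) with t = 129/13

t = 129/13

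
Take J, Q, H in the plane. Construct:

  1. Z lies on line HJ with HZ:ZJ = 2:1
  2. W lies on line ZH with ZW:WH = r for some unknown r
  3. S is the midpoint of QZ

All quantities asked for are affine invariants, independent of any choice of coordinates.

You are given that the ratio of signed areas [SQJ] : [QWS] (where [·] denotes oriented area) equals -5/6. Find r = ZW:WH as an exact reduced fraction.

r = 3/2

Choose coordinates J = (0, 0), Q = (1, 0), H = (0, 1).
1. Z lies on line HJ with HZ:ZJ = 2:1 ⇒ Z = (0, 1/3)
2. With ZW:WH = r, write λ = r/(r+1) so W = Z + λ·(H−Z); W is affine-linear in λ
3. S is the midpoint of QZ ⇒ S = (1/2, 1/6)
Every point depending on W is an affine combination of W and λ-independent points, so each such coordinate is linear in λ; the λ² term in each signed area is a multiple of (H−Z)×(H−Z) = 0, so 2·[SQJ] and 2·[QWS] are each linear in λ. Evaluating at λ=0 and λ=1:
  2·[SQJ] = -1/6,   2·[QWS] = 1/3·λ
So [SQJ]:[QWS] = (-1/6) / (1/3·λ). Setting this equal to -5/6:
  -1/6 = -5/6·(1/3·λ)  ⇒  λ = 3/5
Then r = λ/(1−λ) = (3/5)/(2/5) = 3/2. Check: with r = 3/2, W = (0, 11/15) and [SQJ]:[QWS] = -5/6 as required.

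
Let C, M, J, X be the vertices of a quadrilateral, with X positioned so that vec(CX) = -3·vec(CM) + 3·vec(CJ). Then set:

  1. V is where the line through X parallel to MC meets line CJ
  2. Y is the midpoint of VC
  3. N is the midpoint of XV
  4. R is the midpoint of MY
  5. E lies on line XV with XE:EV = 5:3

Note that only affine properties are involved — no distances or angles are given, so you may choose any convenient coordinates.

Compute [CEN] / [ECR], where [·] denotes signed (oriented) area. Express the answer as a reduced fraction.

Work in coordinates with C = (0, 0), M = (1, 0), J = (0, 1), X = (-3, 3).
1. V is where the line through X parallel to MC meets line CJ ⇒ V = (0, 3)
2. Y is the midpoint of VC ⇒ Y = (0, 3/2)
3. N is the midpoint of XV ⇒ N = (-3/2, 3)
4. R is the midpoint of MY ⇒ R = (1/2, 3/4)
5. E lies on line XV with XE:EV = 5:3 ⇒ E = (-9/8, 3)
2·[CEN] = 9/8, 2·[ECR] = 75/32
[CEN]:[ECR] = 9/8:75/32 = 12/25

[CEN]:[ECR] = 12/25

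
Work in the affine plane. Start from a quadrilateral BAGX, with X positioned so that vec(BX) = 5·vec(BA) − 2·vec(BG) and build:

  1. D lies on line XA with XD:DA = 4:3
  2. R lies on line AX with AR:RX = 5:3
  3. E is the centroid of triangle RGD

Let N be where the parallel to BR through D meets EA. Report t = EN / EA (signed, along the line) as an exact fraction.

t = 19

Set B = (0, 0), A = (1, 0), G = (0, 1), X = (5, -2); any affine frame gives the same invariant.
1. D lies on line XA with XD:DA = 4:3 ⇒ D = (19/7, -6/7)
2. R lies on line AX with AR:RX = 5:3 ⇒ R = (7/2, -5/4)
3. E is the centroid of triangle RGD ⇒ E = (29/14, -31/84)
through D parallel to BR: direction (7/2, -5/4); meets EA at N = (-128/7, 93/14)
N = E + t·(A−E) with t = 19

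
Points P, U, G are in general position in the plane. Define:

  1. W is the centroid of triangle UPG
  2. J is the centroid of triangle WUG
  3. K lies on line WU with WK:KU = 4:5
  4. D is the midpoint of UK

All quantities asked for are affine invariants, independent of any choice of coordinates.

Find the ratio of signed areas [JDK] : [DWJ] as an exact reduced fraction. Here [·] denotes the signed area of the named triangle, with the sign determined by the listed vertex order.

Choose coordinates P = (0, 0), U = (1, 0), G = (0, 1).
1. W is the centroid of triangle UPG ⇒ W = (1/3, 1/3)
2. J is the centroid of triangle WUG ⇒ J = (4/9, 4/9)
3. K lies on line WU with WK:KU = 4:5 ⇒ K = (17/27, 5/27)
4. D is the midpoint of UK ⇒ D = (22/27, 5/54)
2·[JDK] = -5/162, 2·[DWJ] = -13/162
[JDK]:[DWJ] = -5/162:-13/162 = 5/13

[JDK]:[DWJ] = 5/13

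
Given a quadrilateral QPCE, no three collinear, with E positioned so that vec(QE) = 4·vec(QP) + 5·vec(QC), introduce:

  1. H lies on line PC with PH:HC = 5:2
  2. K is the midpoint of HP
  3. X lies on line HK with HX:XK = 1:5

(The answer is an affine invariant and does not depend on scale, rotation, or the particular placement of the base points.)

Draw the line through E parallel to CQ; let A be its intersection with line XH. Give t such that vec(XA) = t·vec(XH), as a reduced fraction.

t = -307/5

Assign Q = (0, 0), P = (1, 0), C = (0, 1), E = (4, 5) — the answer is frame-independent, so this choice is without loss of generality.
1. H lies on line PC with PH:HC = 5:2 ⇒ H = (2/7, 5/7)
2. K is the midpoint of HP ⇒ K = (9/14, 5/14)
3. X lies on line HK with HX:XK = 1:5 ⇒ X = (29/84, 55/84)
through E parallel to CQ: direction (0, -1); meets XH at A = (4, -3)
A = X + t·(H−X) with t = -307/5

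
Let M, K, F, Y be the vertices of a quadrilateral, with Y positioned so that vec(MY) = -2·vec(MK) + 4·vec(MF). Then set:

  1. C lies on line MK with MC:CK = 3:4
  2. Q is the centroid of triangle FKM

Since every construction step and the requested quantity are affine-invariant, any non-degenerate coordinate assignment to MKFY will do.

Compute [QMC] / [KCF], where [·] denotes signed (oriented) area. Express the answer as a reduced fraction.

Choose coordinates M = (0, 0), K = (1, 0), F = (0, 1), Y = (-2, 4).
1. C lies on line MK with MC:CK = 3:4 ⇒ C = (3/7, 0)
2. Q is the centroid of triangle FKM ⇒ Q = (1/3, 1/3)
2·[QMC] = 1/7, 2·[KCF] = -4/7
[QMC]:[KCF] = 1/7:-4/7 = -1/4

[QMC]:[KCF] = -1/4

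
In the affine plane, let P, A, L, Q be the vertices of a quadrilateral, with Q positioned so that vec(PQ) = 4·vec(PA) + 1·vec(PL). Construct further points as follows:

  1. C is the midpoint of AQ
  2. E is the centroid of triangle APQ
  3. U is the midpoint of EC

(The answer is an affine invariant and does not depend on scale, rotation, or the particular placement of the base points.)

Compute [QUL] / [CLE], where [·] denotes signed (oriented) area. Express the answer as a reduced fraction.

Choose coordinates P = (0, 0), A = (1, 0), L = (0, 1), Q = (4, 1).
1. C is the midpoint of AQ ⇒ C = (5/2, 1/2)
2. E is the centroid of triangle APQ ⇒ E = (5/3, 1/3)
3. U is the midpoint of EC ⇒ U = (25/12, 5/12)
2·[QUL] = -7/3, 2·[CLE] = 5/6
[QUL]:[CLE] = -7/3:5/6 = -14/5

[QUL]:[CLE] = -14/5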